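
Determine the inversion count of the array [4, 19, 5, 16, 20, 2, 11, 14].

Finding inversions in [4, 19, 5, 16, 20, 2, 11, 14]:

(0, 5): arr[0]=4 > arr[5]=2
(1, 2): arr[1]=19 > arr[2]=5
(1, 3): arr[1]=19 > arr[3]=16
(1, 5): arr[1]=19 > arr[5]=2
(1, 6): arr[1]=19 > arr[6]=11
(1, 7): arr[1]=19 > arr[7]=14
(2, 5): arr[2]=5 > arr[5]=2
(3, 5): arr[3]=16 > arr[5]=2
(3, 6): arr[3]=16 > arr[6]=11
(3, 7): arr[3]=16 > arr[7]=14
(4, 5): arr[4]=20 > arr[5]=2
(4, 6): arr[4]=20 > arr[6]=11
(4, 7): arr[4]=20 > arr[7]=14

Total inversions: 13

The array has 13 inversion(s): (0,5), (1,2), (1,3), (1,5), (1,6), (1,7), (2,5), (3,5), (3,6), (3,7), (4,5), (4,6), (4,7). Each pair (i,j) satisfies i < j and arr[i] > arr[j].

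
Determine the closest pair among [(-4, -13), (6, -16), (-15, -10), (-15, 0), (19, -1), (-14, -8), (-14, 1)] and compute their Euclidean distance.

Computing all pairwise distances among 7 points:

d((-4, -13), (6, -16)) = 10.4403
d((-4, -13), (-15, -10)) = 11.4018
d((-4, -13), (-15, 0)) = 17.0294
d((-4, -13), (19, -1)) = 25.9422
d((-4, -13), (-14, -8)) = 11.1803
d((-4, -13), (-14, 1)) = 17.2047
d((6, -16), (-15, -10)) = 21.8403
d((6, -16), (-15, 0)) = 26.4008
d((6, -16), (19, -1)) = 19.8494
d((6, -16), (-14, -8)) = 21.5407
d((6, -16), (-14, 1)) = 26.2488
d((-15, -10), (-15, 0)) = 10.0
d((-15, -10), (19, -1)) = 35.171
d((-15, -10), (-14, -8)) = 2.2361
d((-15, -10), (-14, 1)) = 11.0454
d((-15, 0), (19, -1)) = 34.0147
d((-15, 0), (-14, -8)) = 8.0623
d((-15, 0), (-14, 1)) = 1.4142 <-- minimum
d((19, -1), (-14, -8)) = 33.7343
d((19, -1), (-14, 1)) = 33.0606
d((-14, -8), (-14, 1)) = 9.0

Closest pair: (-15, 0) and (-14, 1) with distance 1.4142

The closest pair is (-15, 0) and (-14, 1) with Euclidean distance 1.4142. For 7 points, brute-force pairwise comparison is shown above. For large n, the divide-and-conquer algorithm (sort by x, recurse on halves, check the dividing strip) achieves O(n log n).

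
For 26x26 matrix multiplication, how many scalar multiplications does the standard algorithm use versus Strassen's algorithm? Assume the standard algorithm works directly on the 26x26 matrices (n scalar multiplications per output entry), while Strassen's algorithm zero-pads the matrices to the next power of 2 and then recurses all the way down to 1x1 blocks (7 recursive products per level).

Matrix multiplication for 26x26 matrices:

Strassen's algorithm requires power-of-2 dimensions. Pad 26x26 to 32x32 (next power of 2).

Standard algorithm: 26^3 = 17576 multiplications
Strassen's algorithm: 7^(log2(32)) = 7^5 = 16807 multiplications
Savings: 17576 - 16807 = 769 multiplications

Standard: 17576 multiplications (26^3). Strassen: 16807 multiplications (7^5, after padding to 32x32). Strassen reduces 8 recursive multiplications to 7 at each level.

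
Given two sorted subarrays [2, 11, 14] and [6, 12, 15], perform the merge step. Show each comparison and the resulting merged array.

Merging process:

Compare 2 vs 6: take 2 from left. Merged: [2]
Compare 11 vs 6: take 6 from right. Merged: [2, 6]
Compare 11 vs 12: take 11 from left. Merged: [2, 6, 11]
Compare 14 vs 12: take 12 from right. Merged: [2, 6, 11, 12]
Compare 14 vs 15: take 14 from left. Merged: [2, 6, 11, 12, 14]
Append remaining from right: [15]. Merged: [2, 6, 11, 12, 14, 15]

Final merged array: [2, 6, 11, 12, 14, 15]
Total comparisons: 5

The merged array is [2, 6, 11, 12, 14, 15], requiring 5 comparisons. The merge step runs in O(n) time where n is the total number of elements.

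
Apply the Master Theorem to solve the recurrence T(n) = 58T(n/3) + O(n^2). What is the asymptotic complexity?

Master Theorem for T(n) = 58T(n/3) + O(n^2):

a = 58, b = 3, c = 2
log_b(a) = log_3(58) = 3.6960

Case 1: c = 2 < log_3(58) = 3.6960
T(n) = O(n^(log_3 58))

For T(n) = 58T(n/3) + O(n^2): log_3(58) = 3.6960. This is Case 1 of the Master Theorem (c < log_b(a), work dominated by leaves), giving O(n^(log_3 58)).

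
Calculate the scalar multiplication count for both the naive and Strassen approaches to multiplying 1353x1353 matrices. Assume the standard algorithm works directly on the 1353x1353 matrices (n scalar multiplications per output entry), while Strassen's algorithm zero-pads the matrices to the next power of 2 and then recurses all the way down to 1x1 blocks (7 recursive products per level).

Matrix multiplication for 1353x1353 matrices:

Strassen's algorithm requires power-of-2 dimensions. Pad 1353x1353 to 2048x2048 (next power of 2).

Standard algorithm: 1353^3 = 2476813977 multiplications
Strassen's algorithm: 7^(log2(2048)) = 7^11 = 1977326743 multiplications
Savings: 2476813977 - 1977326743 = 499487234 multiplications

Standard: 2476813977 multiplications (1353^3). Strassen: 1977326743 multiplications (7^11, after padding to 2048x2048). Strassen reduces 8 recursive multiplications to 7 at each level.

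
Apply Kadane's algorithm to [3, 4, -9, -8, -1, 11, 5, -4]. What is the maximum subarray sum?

Using Kadane's algorithm on [3, 4, -9, -8, -1, 11, 5, -4]:

Scanning through the array:
Position 1 (value 4): max_ending_here = 7, max_so_far = 7
Position 2 (value -9): max_ending_here = -2, max_so_far = 7
Position 3 (value -8): max_ending_here = -8, max_so_far = 7
Position 4 (value -1): max_ending_here = -1, max_so_far = 7
Position 5 (value 11): max_ending_here = 11, max_so_far = 11
Position 6 (value 5): max_ending_here = 16, max_so_far = 16
Position 7 (value -4): max_ending_here = 12, max_so_far = 16

Maximum subarray: [11, 5]
Maximum sum: 16

The maximum subarray is [11, 5] with sum 16. This subarray runs from index 5 to index 6.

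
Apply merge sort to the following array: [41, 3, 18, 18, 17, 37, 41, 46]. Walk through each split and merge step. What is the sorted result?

Merge sort trace:

Split: [41, 3, 18, 18, 17, 37, 41, 46] -> [41, 3, 18, 18] and [17, 37, 41, 46]
  Split: [41, 3, 18, 18] -> [41, 3] and [18, 18]
    Split: [41, 3] -> [41] and [3]
    Merge: [41] + [3] -> [3, 41]
    Split: [18, 18] -> [18] and [18]
    Merge: [18] + [18] -> [18, 18]
  Merge: [3, 41] + [18, 18] -> [3, 18, 18, 41]
  Split: [17, 37, 41, 46] -> [17, 37] and [41, 46]
    Split: [17, 37] -> [17] and [37]
    Merge: [17] + [37] -> [17, 37]
    Split: [41, 46] -> [41] and [46]
    Merge: [41] + [46] -> [41, 46]
  Merge: [17, 37] + [41, 46] -> [17, 37, 41, 46]
Merge: [3, 18, 18, 41] + [17, 37, 41, 46] -> [3, 17, 18, 18, 37, 41, 41, 46]

Final sorted array: [3, 17, 18, 18, 37, 41, 41, 46]

The merge sort proceeds by recursively splitting the array and merging sorted halves.
After all merges, the sorted array is [3, 17, 18, 18, 37, 41, 41, 46].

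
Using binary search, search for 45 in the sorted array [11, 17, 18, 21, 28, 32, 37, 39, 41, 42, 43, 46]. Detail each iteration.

Binary search for 45 in [11, 17, 18, 21, 28, 32, 37, 39, 41, 42, 43, 46]:

lo=0, hi=11, mid=5, arr[mid]=32 -> 32 < 45, search right half
lo=6, hi=11, mid=8, arr[mid]=41 -> 41 < 45, search right half
lo=9, hi=11, mid=10, arr[mid]=43 -> 43 < 45, search right half
lo=11, hi=11, mid=11, arr[mid]=46 -> 46 > 45, search left half
lo=11 > hi=10, target 45 not found

Binary search determines that 45 is not in the array after 4 comparisons. The search space was exhausted without finding the target.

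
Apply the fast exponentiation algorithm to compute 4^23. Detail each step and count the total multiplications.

Computing 4^23 by squaring (build up from 4^1; each line after the first costs one multiplication):

4^1 = 4
4^2 = (4^1)^2 = 4^2 = 16
4^4 = (4^2)^2 = 16^2 = 256
4^5 = 4 * 4^4 = 4 * 256 = 1024
4^10 = (4^5)^2 = 1024^2 = 1048576
4^11 = 4 * 4^10 = 4 * 1048576 = 4194304
4^22 = (4^11)^2 = 4194304^2 = 17592186044416
4^23 = 4 * 4^22 = 4 * 17592186044416 = 70368744177664

Result: 70368744177664
Multiplications needed: 7 (7 lines after 4^1)

4^23 = 70368744177664. Using exponentiation by squaring, this requires 7 multiplications. The key idea: if the exponent is even, square the half-power; if odd, multiply by the base once.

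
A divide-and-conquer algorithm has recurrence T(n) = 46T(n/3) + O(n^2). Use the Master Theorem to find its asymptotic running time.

Master Theorem for T(n) = 46T(n/3) + O(n^2):

a = 46, b = 3, c = 2
log_b(a) = log_3(46) = 3.4850

Case 1: c = 2 < log_3(46) = 3.4850
T(n) = O(n^(log_3 46))

For T(n) = 46T(n/3) + O(n^2): log_3(46) = 3.4850. This is Case 1 of the Master Theorem (c < log_b(a), work dominated by leaves), giving O(n^(log_3 46)).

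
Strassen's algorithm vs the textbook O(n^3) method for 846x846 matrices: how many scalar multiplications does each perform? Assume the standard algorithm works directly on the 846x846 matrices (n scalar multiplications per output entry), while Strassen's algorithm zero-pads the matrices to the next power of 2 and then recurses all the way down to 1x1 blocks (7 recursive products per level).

Matrix multiplication for 846x846 matrices:

Strassen's algorithm requires power-of-2 dimensions. Pad 846x846 to 1024x1024 (next power of 2).

Standard algorithm: 846^3 = 605495736 multiplications
Strassen's algorithm: 7^(log2(1024)) = 7^10 = 282475249 multiplications
Savings: 605495736 - 282475249 = 323020487 multiplications

Standard: 605495736 multiplications (846^3). Strassen: 282475249 multiplications (7^10, after padding to 1024x1024). Strassen reduces 8 recursive multiplications to 7 at each level.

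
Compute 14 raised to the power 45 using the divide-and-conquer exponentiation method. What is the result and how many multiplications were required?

Computing 14^45 by squaring (build up from 14^1; each line after the first costs one multiplication):

14^1 = 14
14^2 = (14^1)^2 = 14^2 = 196
14^4 = (14^2)^2 = 196^2 = 38416
14^5 = 14 * 14^4 = 14 * 38416 = 537824
14^10 = (14^5)^2 = 537824^2 = 289254654976
14^11 = 14 * 14^10 = 14 * 289254654976 = 4049565169664
14^22 = (14^11)^2 = 4049565169664^2 = 16398978063355821105872896
14^44 = (14^22)^2 = 16398978063355821105872896^2 = 268926481522425436988250652599945506664302107426816
14^45 = 14 * 14^44 = 14 * 268926481522425436988250652599945506664302107426816 = 3764970741313956117835509136399237093300229503975424

Result: 3764970741313956117835509136399237093300229503975424
Multiplications needed: 8 (8 lines after 14^1)

14^45 = 3764970741313956117835509136399237093300229503975424. Using exponentiation by squaring, this requires 8 multiplications. The key idea: if the exponent is even, square the half-power; if odd, multiply by the base once.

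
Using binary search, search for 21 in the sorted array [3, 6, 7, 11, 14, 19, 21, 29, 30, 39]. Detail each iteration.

Binary search for 21 in [3, 6, 7, 11, 14, 19, 21, 29, 30, 39]:

lo=0, hi=9, mid=4, arr[mid]=14 -> 14 < 21, search right half
lo=5, hi=9, mid=7, arr[mid]=29 -> 29 > 21, search left half
lo=5, hi=6, mid=5, arr[mid]=19 -> 19 < 21, search right half
lo=6, hi=6, mid=6, arr[mid]=21 -> Found target at index 6!

Binary search finds 21 at index 6 after 4 comparisons. The search repeatedly halves the search space by comparing with the middle element.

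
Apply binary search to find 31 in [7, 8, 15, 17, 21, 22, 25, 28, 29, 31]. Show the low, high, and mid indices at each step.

Binary search for 31 in [7, 8, 15, 17, 21, 22, 25, 28, 29, 31]:

lo=0, hi=9, mid=4, arr[mid]=21 -> 21 < 31, search right half
lo=5, hi=9, mid=7, arr[mid]=28 -> 28 < 31, search right half
lo=8, hi=9, mid=8, arr[mid]=29 -> 29 < 31, search right half
lo=9, hi=9, mid=9, arr[mid]=31 -> Found target at index 9!

Binary search finds 31 at index 9 after 4 comparisons. The search repeatedly halves the search space by comparing with the middle element.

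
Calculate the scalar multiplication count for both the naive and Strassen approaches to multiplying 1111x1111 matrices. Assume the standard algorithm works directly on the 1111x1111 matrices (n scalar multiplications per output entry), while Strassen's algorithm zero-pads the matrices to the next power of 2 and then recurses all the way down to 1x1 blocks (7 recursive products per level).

Matrix multiplication for 1111x1111 matrices:

Strassen's algorithm requires power-of-2 dimensions. Pad 1111x1111 to 2048x2048 (next power of 2).

Standard algorithm: 1111^3 = 1371330631 multiplications
Strassen's algorithm: 7^(log2(2048)) = 7^11 = 1977326743 multiplications
Difference: 1371330631 - 1977326743 = -605996112 (Strassen uses MORE here due to padding overhead — for small or just-over-power-of-2 n, padding can outweigh the per-level savings)

Standard: 1371330631 multiplications (1111^3). Strassen: 1977326743 multiplications (7^11, after padding to 2048x2048). Strassen reduces 8 recursive multiplications to 7 at each level.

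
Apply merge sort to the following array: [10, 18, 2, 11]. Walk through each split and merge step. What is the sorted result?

Merge sort trace:

Split: [10, 18, 2, 11] -> [10, 18] and [2, 11]
  Split: [10, 18] -> [10] and [18]
  Merge: [10] + [18] -> [10, 18]
  Split: [2, 11] -> [2] and [11]
  Merge: [2] + [11] -> [2, 11]
Merge: [10, 18] + [2, 11] -> [2, 10, 11, 18]

Final sorted array: [2, 10, 11, 18]

The merge sort proceeds by recursively splitting the array and merging sorted halves.
After all merges, the sorted array is [2, 10, 11, 18].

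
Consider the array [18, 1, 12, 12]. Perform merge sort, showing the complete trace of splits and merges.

Merge sort trace:

Split: [18, 1, 12, 12] -> [18, 1] and [12, 12]
  Split: [18, 1] -> [18] and [1]
  Merge: [18] + [1] -> [1, 18]
  Split: [12, 12] -> [12] and [12]
  Merge: [12] + [12] -> [12, 12]
Merge: [1, 18] + [12, 12] -> [1, 12, 12, 18]

Final sorted array: [1, 12, 12, 18]

The merge sort proceeds by recursively splitting the array and merging sorted halves.
After all merges, the sorted array is [1, 12, 12, 18].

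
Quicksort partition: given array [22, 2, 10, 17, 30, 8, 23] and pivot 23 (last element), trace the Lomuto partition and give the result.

Lomuto partition with pivot = 23:

Initial array: [22, 2, 10, 17, 30, 8, 23]

arr[0]=22 <= 23: swap with position 0, array becomes [22, 2, 10, 17, 30, 8, 23]
arr[1]=2 <= 23: swap with position 1, array becomes [22, 2, 10, 17, 30, 8, 23]
arr[2]=10 <= 23: swap with position 2, array becomes [22, 2, 10, 17, 30, 8, 23]
arr[3]=17 <= 23: swap with position 3, array becomes [22, 2, 10, 17, 30, 8, 23]
arr[4]=30 > 23: no swap
arr[5]=8 <= 23: swap with position 4, array becomes [22, 2, 10, 17, 8, 30, 23]

Place pivot at position 5: [22, 2, 10, 17, 8, 23, 30]
Pivot position: 5

After partitioning with pivot 23, the array becomes [22, 2, 10, 17, 8, 23, 30]. The pivot is placed at index 5. All elements to the left of the pivot are <= 23, and all elements to the right are > 23.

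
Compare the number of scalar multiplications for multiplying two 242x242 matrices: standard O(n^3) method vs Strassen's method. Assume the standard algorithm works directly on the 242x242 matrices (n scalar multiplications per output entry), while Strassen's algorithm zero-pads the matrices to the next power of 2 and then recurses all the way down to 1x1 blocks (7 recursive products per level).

Matrix multiplication for 242x242 matrices:

Strassen's algorithm requires power-of-2 dimensions. Pad 242x242 to 256x256 (next power of 2).

Standard algorithm: 242^3 = 14172488 multiplications
Strassen's algorithm: 7^(log2(256)) = 7^8 = 5764801 multiplications
Savings: 14172488 - 5764801 = 8407687 multiplications

Standard: 14172488 multiplications (242^3). Strassen: 5764801 multiplications (7^8, after padding to 256x256). Strassen reduces 8 recursive multiplications to 7 at each level.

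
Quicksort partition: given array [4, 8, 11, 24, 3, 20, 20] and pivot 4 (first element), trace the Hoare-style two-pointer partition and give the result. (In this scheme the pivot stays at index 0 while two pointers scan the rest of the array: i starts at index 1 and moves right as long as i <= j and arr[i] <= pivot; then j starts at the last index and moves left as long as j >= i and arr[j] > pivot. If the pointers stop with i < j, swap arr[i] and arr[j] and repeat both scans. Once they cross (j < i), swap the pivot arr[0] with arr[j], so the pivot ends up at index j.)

Hoare-style two-pointer partition with pivot = 4:

Initial array: [4, 8, 11, 24, 3, 20, 20]

Pointers start at i = 1, j = 6.
i stops at index 1 (arr[1]=8 > 4), j stops at index 4 (arr[4]=3 <= 4): swap arr[1] and arr[4], array becomes [4, 3, 11, 24, 8, 20, 20]
i ends at 2, j ends at 1: the pointers have crossed (j < i), so scanning stops.

Swap pivot arr[0] with arr[1] to place pivot at position 1: [3, 4, 11, 24, 8, 20, 20]
Pivot position: 1

After partitioning with pivot 4, the array becomes [3, 4, 11, 24, 8, 20, 20]. The pivot is placed at index 1. All elements to the left of the pivot are <= 4, and all elements to the right are > 4.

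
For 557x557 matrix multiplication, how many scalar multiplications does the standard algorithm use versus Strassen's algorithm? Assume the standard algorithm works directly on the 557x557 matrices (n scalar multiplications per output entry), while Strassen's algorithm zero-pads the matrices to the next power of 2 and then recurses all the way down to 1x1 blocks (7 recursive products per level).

Matrix multiplication for 557x557 matrices:

Strassen's algorithm requires power-of-2 dimensions. Pad 557x557 to 1024x1024 (next power of 2).

Standard algorithm: 557^3 = 172808693 multiplications
Strassen's algorithm: 7^(log2(1024)) = 7^10 = 282475249 multiplications
Difference: 172808693 - 282475249 = -109666556 (Strassen uses MORE here due to padding overhead — for small or just-over-power-of-2 n, padding can outweigh the per-level savings)

Standard: 172808693 multiplications (557^3). Strassen: 282475249 multiplications (7^10, after padding to 1024x1024). Strassen reduces 8 recursive multiplications to 7 at each level.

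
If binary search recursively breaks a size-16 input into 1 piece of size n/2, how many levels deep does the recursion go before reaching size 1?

For divide and conquer with division factor 2:

Problem sizes at each level:
Level 0: 16
Level 1: 8
Level 2: 4
Level 3: 2
Level 4: 1

The root is level 0 and the size-1 base case is level 4 (the tree spans levels 0 through 4, i.e. 5 levels counting the root), so the depth is the number of divisions: log_2(16) = 4

The recursion tree depth is log_2(16) = 4. At each level, the problem size is divided by 2, so it takes 4 divisions to reduce to a base case of size 1. The algorithm makes 1 recursive call at each level.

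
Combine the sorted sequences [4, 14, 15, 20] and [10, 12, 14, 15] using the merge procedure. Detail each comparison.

Merging process:

Compare 4 vs 10: take 4 from left. Merged: [4]
Compare 14 vs 10: take 10 from right. Merged: [4, 10]
Compare 14 vs 12: take 12 from right. Merged: [4, 10, 12]
Compare 14 vs 14: take 14 from left. Merged: [4, 10, 12, 14]
Compare 15 vs 14: take 14 from right. Merged: [4, 10, 12, 14, 14]
Compare 15 vs 15: take 15 from left. Merged: [4, 10, 12, 14, 14, 15]
Compare 20 vs 15: take 15 from right. Merged: [4, 10, 12, 14, 14, 15, 15]
Append remaining from left: [20]. Merged: [4, 10, 12, 14, 14, 15, 15, 20]

Final merged array: [4, 10, 12, 14, 14, 15, 15, 20]
Total comparisons: 7

The merged array is [4, 10, 12, 14, 14, 15, 15, 20], requiring 7 comparisons. The merge step runs in O(n) time where n is the total number of elements.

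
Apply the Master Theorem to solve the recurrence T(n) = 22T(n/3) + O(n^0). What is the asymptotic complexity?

Master Theorem for T(n) = 22T(n/3) + O(n^0):

a = 22, b = 3, c = 0
log_b(a) = log_3(22) = 2.8136

Case 1: c = 0 < log_3(22) = 2.8136
T(n) = O(n^(log_3 22))

For T(n) = 22T(n/3) + O(n^0): log_3(22) = 2.8136. This is Case 1 of the Master Theorem (c < log_b(a), work dominated by leaves), giving O(n^(log_3 22)).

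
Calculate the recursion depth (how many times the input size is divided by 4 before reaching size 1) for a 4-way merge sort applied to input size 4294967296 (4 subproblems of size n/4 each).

For divide and conquer with division factor 4:

Problem sizes at each level:
Level 0: 4294967296
Level 1: 1073741824
Level 2: 268435456
Level 3: 67108864
Level 4: 16777216
Level 5: 4194304
Level 6: 1048576
Level 7: 262144
Level 8: 65536
Level 9: 16384
Level 10: 4096
Level 11: 1024
Level 12: 256
Level 13: 64
Level 14: 16
Level 15: 4
Level 16: 1

The root is level 0 and the size-1 base case is level 16 (the tree spans levels 0 through 16, i.e. 17 levels counting the root), so the depth is the number of divisions: log_4(4294967296) = 16

The recursion tree depth is log_4(4294967296) = 16. At each level, the problem size is divided by 4, so it takes 16 divisions to reduce to a base case of size 1. The algorithm makes 4 recursive calls at each level.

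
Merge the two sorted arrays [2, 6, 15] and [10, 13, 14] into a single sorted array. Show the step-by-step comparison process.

Merging process:

Compare 2 vs 10: take 2 from left. Merged: [2]
Compare 6 vs 10: take 6 from left. Merged: [2, 6]
Compare 15 vs 10: take 10 from right. Merged: [2, 6, 10]
Compare 15 vs 13: take 13 from right. Merged: [2, 6, 10, 13]
Compare 15 vs 14: take 14 from right. Merged: [2, 6, 10, 13, 14]
Append remaining from left: [15]. Merged: [2, 6, 10, 13, 14, 15]

Final merged array: [2, 6, 10, 13, 14, 15]
Total comparisons: 5

The merged array is [2, 6, 10, 13, 14, 15], requiring 5 comparisons. The merge step runs in O(n) time where n is the total number of elements.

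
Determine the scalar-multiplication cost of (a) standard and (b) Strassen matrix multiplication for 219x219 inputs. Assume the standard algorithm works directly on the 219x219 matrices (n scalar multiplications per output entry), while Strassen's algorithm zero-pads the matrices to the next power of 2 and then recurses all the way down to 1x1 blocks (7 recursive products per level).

Matrix multiplication for 219x219 matrices:

Strassen's algorithm requires power-of-2 dimensions. Pad 219x219 to 256x256 (next power of 2).

Standard algorithm: 219^3 = 10503459 multiplications
Strassen's algorithm: 7^(log2(256)) = 7^8 = 5764801 multiplications
Savings: 10503459 - 5764801 = 4738658 multiplications

Standard: 10503459 multiplications (219^3). Strassen: 5764801 multiplications (7^8, after padding to 256x256). Strassen reduces 8 recursive multiplications to 7 at each level.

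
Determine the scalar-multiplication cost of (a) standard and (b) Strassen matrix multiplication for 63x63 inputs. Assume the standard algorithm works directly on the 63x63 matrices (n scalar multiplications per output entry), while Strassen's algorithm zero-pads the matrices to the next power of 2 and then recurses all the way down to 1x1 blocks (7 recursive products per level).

Matrix multiplication for 63x63 matrices:

Strassen's algorithm requires power-of-2 dimensions. Pad 63x63 to 64x64 (next power of 2).

Standard algorithm: 63^3 = 250047 multiplications
Strassen's algorithm: 7^(log2(64)) = 7^6 = 117649 multiplications
Savings: 250047 - 117649 = 132398 multiplications

Standard: 250047 multiplications (63^3). Strassen: 117649 multiplications (7^6, after padding to 64x64). Strassen reduces 8 recursive multiplications to 7 at each level.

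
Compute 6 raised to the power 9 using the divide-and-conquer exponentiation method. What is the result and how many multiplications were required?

Computing 6^9 by squaring (build up from 6^1; each line after the first costs one multiplication):

6^1 = 6
6^2 = (6^1)^2 = 6^2 = 36
6^4 = (6^2)^2 = 36^2 = 1296
6^8 = (6^4)^2 = 1296^2 = 1679616
6^9 = 6 * 6^8 = 6 * 1679616 = 10077696

Result: 10077696
Multiplications needed: 4 (4 lines after 6^1)

6^9 = 10077696. Using exponentiation by squaring, this requires 4 multiplications. The key idea: if the exponent is even, square the half-power; if odd, multiply by the base once.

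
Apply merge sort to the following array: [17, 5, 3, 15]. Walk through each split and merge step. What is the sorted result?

Merge sort trace:

Split: [17, 5, 3, 15] -> [17, 5] and [3, 15]
  Split: [17, 5] -> [17] and [5]
  Merge: [17] + [5] -> [5, 17]
  Split: [3, 15] -> [3] and [15]
  Merge: [3] + [15] -> [3, 15]
Merge: [5, 17] + [3, 15] -> [3, 5, 15, 17]

Final sorted array: [3, 5, 15, 17]

The merge sort proceeds by recursively splitting the array and merging sorted halves.
After all merges, the sorted array is [3, 5, 15, 17].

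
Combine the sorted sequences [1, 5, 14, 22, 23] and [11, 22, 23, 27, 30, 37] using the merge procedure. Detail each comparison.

Merging process:

Compare 1 vs 11: take 1 from left. Merged: [1]
Compare 5 vs 11: take 5 from left. Merged: [1, 5]
Compare 14 vs 11: take 11 from right. Merged: [1, 5, 11]
Compare 14 vs 22: take 14 from left. Merged: [1, 5, 11, 14]
Compare 22 vs 22: take 22 from left. Merged: [1, 5, 11, 14, 22]
Compare 23 vs 22: take 22 from right. Merged: [1, 5, 11, 14, 22, 22]
Compare 23 vs 23: take 23 from left. Merged: [1, 5, 11, 14, 22, 22, 23]
Append remaining from right: [23, 27, 30, 37]. Merged: [1, 5, 11, 14, 22, 22, 23, 23, 27, 30, 37]

Final merged array: [1, 5, 11, 14, 22, 22, 23, 23, 27, 30, 37]
Total comparisons: 7

The merged array is [1, 5, 11, 14, 22, 22, 23, 23, 27, 30, 37], requiring 7 comparisons. The merge step runs in O(n) time where n is the total number of elements.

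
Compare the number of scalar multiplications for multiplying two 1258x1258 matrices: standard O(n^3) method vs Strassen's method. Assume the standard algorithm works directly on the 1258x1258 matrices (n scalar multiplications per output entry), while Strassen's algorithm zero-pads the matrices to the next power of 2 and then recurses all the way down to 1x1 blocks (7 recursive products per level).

Matrix multiplication for 1258x1258 matrices:

Strassen's algorithm requires power-of-2 dimensions. Pad 1258x1258 to 2048x2048 (next power of 2).

Standard algorithm: 1258^3 = 1990865512 multiplications
Strassen's algorithm: 7^(log2(2048)) = 7^11 = 1977326743 multiplications
Savings: 1990865512 - 1977326743 = 13538769 multiplications

Standard: 1990865512 multiplications (1258^3). Strassen: 1977326743 multiplications (7^11, after padding to 2048x2048). Strassen reduces 8 recursive multiplications to 7 at each level.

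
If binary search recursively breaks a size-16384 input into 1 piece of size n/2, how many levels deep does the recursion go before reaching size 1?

For divide and conquer with division factor 2:

Problem sizes at each level:
Level 0: 16384
Level 1: 8192
Level 2: 4096
Level 3: 2048
Level 4: 1024
Level 5: 512
Level 6: 256
Level 7: 128
Level 8: 64
Level 9: 32
Level 10: 16
Level 11: 8
Level 12: 4
Level 13: 2
Level 14: 1

The root is level 0 and the size-1 base case is level 14 (the tree spans levels 0 through 14, i.e. 15 levels counting the root), so the depth is the number of divisions: log_2(16384) = 14

The recursion tree depth is log_2(16384) = 14. At each level, the problem size is divided by 2, so it takes 14 divisions to reduce to a base case of size 1. The algorithm makes 1 recursive call at each level.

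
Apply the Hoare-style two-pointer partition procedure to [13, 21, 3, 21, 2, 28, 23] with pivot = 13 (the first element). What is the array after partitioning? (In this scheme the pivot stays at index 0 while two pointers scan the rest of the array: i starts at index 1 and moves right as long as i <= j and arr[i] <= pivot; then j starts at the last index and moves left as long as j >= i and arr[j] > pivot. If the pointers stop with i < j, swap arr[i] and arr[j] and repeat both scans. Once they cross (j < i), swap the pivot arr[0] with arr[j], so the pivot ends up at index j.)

Hoare-style two-pointer partition with pivot = 13:

Initial array: [13, 21, 3, 21, 2, 28, 23]

Pointers start at i = 1, j = 6.
i stops at index 1 (arr[1]=21 > 13), j stops at index 4 (arr[4]=2 <= 13): swap arr[1] and arr[4], array becomes [13, 2, 3, 21, 21, 28, 23]
i ends at 3, j ends at 2: the pointers have crossed (j < i), so scanning stops.

Swap pivot arr[0] with arr[2] to place pivot at position 2: [3, 2, 13, 21, 21, 28, 23]
Pivot position: 2

After partitioning with pivot 13, the array becomes [3, 2, 13, 21, 21, 28, 23]. The pivot is placed at index 2. All elements to the left of the pivot are <= 13, and all elements to the right are > 13.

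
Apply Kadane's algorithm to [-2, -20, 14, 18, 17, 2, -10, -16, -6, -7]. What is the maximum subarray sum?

Using Kadane's algorithm on [-2, -20, 14, 18, 17, 2, -10, -16, -6, -7]:

Scanning through the array:
Position 1 (value -20): max_ending_here = -20, max_so_far = -2
Position 2 (value 14): max_ending_here = 14, max_so_far = 14
Position 3 (value 18): max_ending_here = 32, max_so_far = 32
Position 4 (value 17): max_ending_here = 49, max_so_far = 49
Position 5 (value 2): max_ending_here = 51, max_so_far = 51
Position 6 (value -10): max_ending_here = 41, max_so_far = 51
Position 7 (value -16): max_ending_here = 25, max_so_far = 51
Position 8 (value -6): max_ending_here = 19, max_so_far = 51
Position 9 (value -7): max_ending_here = 12, max_so_far = 51

Maximum subarray: [14, 18, 17, 2]
Maximum sum: 51

The maximum subarray is [14, 18, 17, 2] with sum 51. This subarray runs from index 2 to index 5.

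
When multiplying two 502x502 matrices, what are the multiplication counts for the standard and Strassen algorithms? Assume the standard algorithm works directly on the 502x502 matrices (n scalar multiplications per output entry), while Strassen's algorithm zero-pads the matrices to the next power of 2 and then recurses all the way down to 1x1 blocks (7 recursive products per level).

Matrix multiplication for 502x502 matrices:

Strassen's algorithm requires power-of-2 dimensions. Pad 502x502 to 512x512 (next power of 2).

Standard algorithm: 502^3 = 126506008 multiplications
Strassen's algorithm: 7^(log2(512)) = 7^9 = 40353607 multiplications
Savings: 126506008 - 40353607 = 86152401 multiplications

Standard: 126506008 multiplications (502^3). Strassen: 40353607 multiplications (7^9, after padding to 512x512). Strassen reduces 8 recursive multiplications to 7 at each level.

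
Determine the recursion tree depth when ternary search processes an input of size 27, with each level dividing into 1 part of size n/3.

For divide and conquer with division factor 3:

Problem sizes at each level:
Level 0: 27
Level 1: 9
Level 2: 3
Level 3: 1

The root is level 0 and the size-1 base case is level 3 (the tree spans levels 0 through 3, i.e. 4 levels counting the root), so the depth is the number of divisions: log_3(27) = 3

The recursion tree depth is log_3(27) = 3. At each level, the problem size is divided by 3, so it takes 3 divisions to reduce to a base case of size 1. The algorithm makes 1 recursive call at each level.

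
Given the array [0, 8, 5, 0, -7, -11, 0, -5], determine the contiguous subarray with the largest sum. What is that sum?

Using Kadane's algorithm on [0, 8, 5, 0, -7, -11, 0, -5]:

Scanning through the array:
Position 1 (value 8): max_ending_here = 8, max_so_far = 8
Position 2 (value 5): max_ending_here = 13, max_so_far = 13
Position 3 (value 0): max_ending_here = 13, max_so_far = 13
Position 4 (value -7): max_ending_here = 6, max_so_far = 13
Position 5 (value -11): max_ending_here = -5, max_so_far = 13
Position 6 (value 0): max_ending_here = 0, max_so_far = 13
Position 7 (value -5): max_ending_here = -5, max_so_far = 13

Maximum subarray: [0, 8, 5]
Maximum sum: 13

The maximum subarray is [0, 8, 5] with sum 13. This subarray runs from index 0 to index 2.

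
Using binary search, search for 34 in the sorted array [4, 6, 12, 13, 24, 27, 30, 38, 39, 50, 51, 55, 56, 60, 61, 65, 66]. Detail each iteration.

Binary search for 34 in [4, 6, 12, 13, 24, 27, 30, 38, 39, 50, 51, 55, 56, 60, 61, 65, 66]:

lo=0, hi=16, mid=8, arr[mid]=39 -> 39 > 34, search left half
lo=0, hi=7, mid=3, arr[mid]=13 -> 13 < 34, search right half
lo=4, hi=7, mid=5, arr[mid]=27 -> 27 < 34, search right half
lo=6, hi=7, mid=6, arr[mid]=30 -> 30 < 34, search right half
lo=7, hi=7, mid=7, arr[mid]=38 -> 38 > 34, search left half
lo=7 > hi=6, target 34 not found

Binary search determines that 34 is not in the array after 5 comparisons. The search space was exhausted without finding the target.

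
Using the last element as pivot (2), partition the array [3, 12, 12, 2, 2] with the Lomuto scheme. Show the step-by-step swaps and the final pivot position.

Lomuto partition with pivot = 2:

Initial array: [3, 12, 12, 2, 2]

arr[0]=3 > 2: no swap
arr[1]=12 > 2: no swap
arr[2]=12 > 2: no swap
arr[3]=2 <= 2: swap with position 0, array becomes [2, 12, 12, 3, 2]

Place pivot at position 1: [2, 2, 12, 3, 12]
Pivot position: 1

After partitioning with pivot 2, the array becomes [2, 2, 12, 3, 12]. The pivot is placed at index 1. All elements to the left of the pivot are <= 2, and all elements to the right are > 2.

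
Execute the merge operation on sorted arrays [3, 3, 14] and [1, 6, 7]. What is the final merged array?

Merging process:

Compare 3 vs 1: take 1 from right. Merged: [1]
Compare 3 vs 6: take 3 from left. Merged: [1, 3]
Compare 3 vs 6: take 3 from left. Merged: [1, 3, 3]
Compare 14 vs 6: take 6 from right. Merged: [1, 3, 3, 6]
Compare 14 vs 7: take 7 from right. Merged: [1, 3, 3, 6, 7]
Append remaining from left: [14]. Merged: [1, 3, 3, 6, 7, 14]

Final merged array: [1, 3, 3, 6, 7, 14]
Total comparisons: 5

The merged array is [1, 3, 3, 6, 7, 14], requiring 5 comparisons. The merge step runs in O(n) time where n is the total number of elements.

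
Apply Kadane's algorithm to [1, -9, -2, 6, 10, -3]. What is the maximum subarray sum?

Using Kadane's algorithm on [1, -9, -2, 6, 10, -3]:

Scanning through the array:
Position 1 (value -9): max_ending_here = -8, max_so_far = 1
Position 2 (value -2): max_ending_here = -2, max_so_far = 1
Position 3 (value 6): max_ending_here = 6, max_so_far = 6
Position 4 (value 10): max_ending_here = 16, max_so_far = 16
Position 5 (value -3): max_ending_here = 13, max_so_far = 16

Maximum subarray: [6, 10]
Maximum sum: 16

The maximum subarray is [6, 10] with sum 16. This subarray runs from index 3 to index 4.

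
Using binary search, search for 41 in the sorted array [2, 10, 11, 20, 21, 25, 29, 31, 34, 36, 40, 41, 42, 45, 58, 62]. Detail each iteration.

Binary search for 41 in [2, 10, 11, 20, 21, 25, 29, 31, 34, 36, 40, 41, 42, 45, 58, 62]:

lo=0, hi=15, mid=7, arr[mid]=31 -> 31 < 41, search right half
lo=8, hi=15, mid=11, arr[mid]=41 -> Found target at index 11!

Binary search finds 41 at index 11 after 2 comparisons. The search repeatedly halves the search space by comparing with the middle element.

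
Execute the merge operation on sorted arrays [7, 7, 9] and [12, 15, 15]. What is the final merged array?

Merging process:

Compare 7 vs 12: take 7 from left. Merged: [7]
Compare 7 vs 12: take 7 from left. Merged: [7, 7]
Compare 9 vs 12: take 9 from left. Merged: [7, 7, 9]
Append remaining from right: [12, 15, 15]. Merged: [7, 7, 9, 12, 15, 15]

Final merged array: [7, 7, 9, 12, 15, 15]
Total comparisons: 3

The merged array is [7, 7, 9, 12, 15, 15], requiring 3 comparisons. The merge step runs in O(n) time where n is the total number of elements.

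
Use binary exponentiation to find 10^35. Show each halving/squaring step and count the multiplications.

Computing 10^35 by squaring (build up from 10^1; each line after the first costs one multiplication):

10^1 = 10
10^2 = (10^1)^2 = 10^2 = 100
10^4 = (10^2)^2 = 100^2 = 10000
10^8 = (10^4)^2 = 10000^2 = 100000000
10^16 = (10^8)^2 = 100000000^2 = 10000000000000000
10^17 = 10 * 10^16 = 10 * 10000000000000000 = 100000000000000000
10^34 = (10^17)^2 = 100000000000000000^2 = 10000000000000000000000000000000000
10^35 = 10 * 10^34 = 10 * 10000000000000000000000000000000000 = 100000000000000000000000000000000000

Result: 100000000000000000000000000000000000
Multiplications needed: 7 (7 lines after 10^1)

10^35 = 100000000000000000000000000000000000. Using exponentiation by squaring, this requires 7 multiplications. The key idea: if the exponent is even, square the half-power; if odd, multiply by the base once.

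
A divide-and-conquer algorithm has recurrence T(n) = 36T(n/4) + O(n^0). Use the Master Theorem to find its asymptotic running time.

Master Theorem for T(n) = 36T(n/4) + O(n^0):

a = 36, b = 4, c = 0
log_b(a) = log_4(36) = 2.5850

Case 1: c = 0 < log_4(36) = 2.5850
T(n) = O(n^(log_4 36))

For T(n) = 36T(n/4) + O(n^0): log_4(36) = 2.5850. This is Case 1 of the Master Theorem (c < log_b(a), work dominated by leaves), giving O(n^(log_4 36)).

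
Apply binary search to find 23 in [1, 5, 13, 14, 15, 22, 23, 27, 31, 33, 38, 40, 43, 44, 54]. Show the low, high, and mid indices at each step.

Binary search for 23 in [1, 5, 13, 14, 15, 22, 23, 27, 31, 33, 38, 40, 43, 44, 54]:

lo=0, hi=14, mid=7, arr[mid]=27 -> 27 > 23, search left half
lo=0, hi=6, mid=3, arr[mid]=14 -> 14 < 23, search right half
lo=4, hi=6, mid=5, arr[mid]=22 -> 22 < 23, search right half
lo=6, hi=6, mid=6, arr[mid]=23 -> Found target at index 6!

Binary search finds 23 at index 6 after 4 comparisons. The search repeatedly halves the search space by comparing with the middle element.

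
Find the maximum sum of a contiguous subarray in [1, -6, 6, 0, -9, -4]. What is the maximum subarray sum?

Using Kadane's algorithm on [1, -6, 6, 0, -9, -4]:

Scanning through the array:
Position 1 (value -6): max_ending_here = -5, max_so_far = 1
Position 2 (value 6): max_ending_here = 6, max_so_far = 6
Position 3 (value 0): max_ending_here = 6, max_so_far = 6
Position 4 (value -9): max_ending_here = -3, max_so_far = 6
Position 5 (value -4): max_ending_here = -4, max_so_far = 6

Maximum subarray: [6]
Maximum sum: 6

The maximum subarray is [6] with sum 6. This subarray runs from index 2 to index 2.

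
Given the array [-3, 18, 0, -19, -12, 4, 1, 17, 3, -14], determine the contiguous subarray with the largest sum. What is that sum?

Using Kadane's algorithm on [-3, 18, 0, -19, -12, 4, 1, 17, 3, -14]:

Scanning through the array:
Position 1 (value 18): max_ending_here = 18, max_so_far = 18
Position 2 (value 0): max_ending_here = 18, max_so_far = 18
Position 3 (value -19): max_ending_here = -1, max_so_far = 18
Position 4 (value -12): max_ending_here = -12, max_so_far = 18
Position 5 (value 4): max_ending_here = 4, max_so_far = 18
Position 6 (value 1): max_ending_here = 5, max_so_far = 18
Position 7 (value 17): max_ending_here = 22, max_so_far = 22
Position 8 (value 3): max_ending_here = 25, max_so_far = 25
Position 9 (value -14): max_ending_here = 11, max_so_far = 25

Maximum subarray: [4, 1, 17, 3]
Maximum sum: 25

The maximum subarray is [4, 1, 17, 3] with sum 25. This subarray runs from index 5 to index 8.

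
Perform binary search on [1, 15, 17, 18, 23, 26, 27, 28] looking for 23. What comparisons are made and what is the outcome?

Binary search for 23 in [1, 15, 17, 18, 23, 26, 27, 28]:

lo=0, hi=7, mid=3, arr[mid]=18 -> 18 < 23, search right half
lo=4, hi=7, mid=5, arr[mid]=26 -> 26 > 23, search left half
lo=4, hi=4, mid=4, arr[mid]=23 -> Found target at index 4!

Binary search finds 23 at index 4 after 3 comparisons. The search repeatedly halves the search space by comparing with the middle element.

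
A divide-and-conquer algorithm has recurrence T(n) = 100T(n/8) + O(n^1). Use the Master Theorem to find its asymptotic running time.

Master Theorem for T(n) = 100T(n/8) + O(n^1):

a = 100, b = 8, c = 1
log_b(a) = log_8(100) = 2.2146

Case 1: c = 1 < log_8(100) = 2.2146
T(n) = O(n^(log_8 100))

For T(n) = 100T(n/8) + O(n^1): log_8(100) = 2.2146. This is Case 1 of the Master Theorem (c < log_b(a), work dominated by leaves), giving O(n^(log_8 100)).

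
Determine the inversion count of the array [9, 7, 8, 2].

Finding inversions in [9, 7, 8, 2]:

(0, 1): arr[0]=9 > arr[1]=7
(0, 2): arr[0]=9 > arr[2]=8
(0, 3): arr[0]=9 > arr[3]=2
(1, 3): arr[1]=7 > arr[3]=2
(2, 3): arr[2]=8 > arr[3]=2

Total inversions: 5

The array has 5 inversion(s): (0,1), (0,2), (0,3), (1,3), (2,3). Each pair (i,j) satisfies i < j and arr[i] > arr[j].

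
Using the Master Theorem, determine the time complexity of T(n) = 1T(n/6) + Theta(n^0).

Master Theorem for T(n) = 1T(n/6) + O(n^0):

a = 1, b = 6, c = 0
log_b(a) = log_6(1) = 0.0000

Case 2: c = 0 = log_6(1) = 0.0000
T(n) = O(n^0 log n) = O(log n)

For T(n) = 1T(n/6) + O(n^0): log_6(1) = 0.0000. This is Case 2 of the Master Theorem (c = log_b(a), equal work at all levels), giving O(log n).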